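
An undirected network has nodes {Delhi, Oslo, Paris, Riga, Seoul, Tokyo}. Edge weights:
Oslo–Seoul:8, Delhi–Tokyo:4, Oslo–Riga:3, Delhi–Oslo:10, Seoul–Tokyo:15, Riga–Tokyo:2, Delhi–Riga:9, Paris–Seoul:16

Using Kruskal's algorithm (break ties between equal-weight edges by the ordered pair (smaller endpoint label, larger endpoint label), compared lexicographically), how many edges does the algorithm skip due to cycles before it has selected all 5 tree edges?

3

Kruskal's algorithm — process edges by increasing weight (ties by edge label):
Riga–Tokyo (2): add. Components now {Riga,Tokyo} {Seoul} {Paris} {Oslo} {Delhi}
Oslo–Riga (3): add. Components now {Oslo,Riga,Tokyo} {Seoul} {Paris} {Delhi}
Delhi–Tokyo (4): add. Components now {Delhi,Oslo,Riga,Tokyo} {Seoul} {Paris}
Oslo–Seoul (8): add. Components now {Delhi,Oslo,Riga,Seoul,Tokyo} {Paris}
Delhi–Riga (9): skip — Riga and Delhi already connected.
Delhi–Oslo (10): skip — Oslo and Delhi already connected.
Seoul–Tokyo (15): skip — Tokyo and Seoul already connected.
Paris–Seoul (16): add. Components now {Delhi,Oslo,Paris,Riga,Seoul,Tokyo}
Edges rejected before the tree was complete: 3.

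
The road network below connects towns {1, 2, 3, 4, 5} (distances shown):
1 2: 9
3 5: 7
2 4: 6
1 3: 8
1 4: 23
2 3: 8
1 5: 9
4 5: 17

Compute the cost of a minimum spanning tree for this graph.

Prim, starting at 3.
Step 1: cheapest edge leaving the tree is 3 5 (7); add 5.
Step 2: cheapest edge leaving the tree is 1 3 (8); add 1.
Step 3: cheapest edge leaving the tree is 2 3 (8); add 2.
Step 4: cheapest edge leaving the tree is 2 4 (6); add 4.
MST edges: 3 5, 1 3, 2 3, 2 4; total weight 7+8+8+6 = 29.

29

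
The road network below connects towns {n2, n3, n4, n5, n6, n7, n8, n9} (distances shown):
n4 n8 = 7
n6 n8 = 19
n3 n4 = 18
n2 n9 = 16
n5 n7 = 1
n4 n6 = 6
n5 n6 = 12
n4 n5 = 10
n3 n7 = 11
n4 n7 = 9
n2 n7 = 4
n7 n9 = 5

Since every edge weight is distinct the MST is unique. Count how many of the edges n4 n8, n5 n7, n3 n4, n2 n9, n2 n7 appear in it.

3

Kruskal: consider edges lightest-first.
n5 n7 (1): add — endpoints in different components.
n2 n7 (4): add — endpoints in different components.
n7 n9 (5): add — endpoints in different components.
n4 n6 (6): add — endpoints in different components.
n4 n8 (7): add — endpoints in different components.
n4 n7 (9): add — endpoints in different components.
n4 n5 (10): skip — n5 and n4 already connected.
n3 n7 (11): add — endpoints in different components.
MST edge set: {n5 n7, n2 n7, n7 n9, n4 n6, n4 n8, n4 n7, n3 n7}.
Of the listed edges, {n4 n8, n5 n7, n2 n7} are in the MST → 3.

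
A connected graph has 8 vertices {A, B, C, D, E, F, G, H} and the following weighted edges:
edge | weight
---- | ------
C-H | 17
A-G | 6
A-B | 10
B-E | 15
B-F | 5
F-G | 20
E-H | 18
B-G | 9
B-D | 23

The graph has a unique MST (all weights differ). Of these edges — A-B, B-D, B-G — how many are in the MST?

2

Kruskal: consider edges lightest-first.
B-F (5): add — endpoints in different components.
A-G (6): add — endpoints in different components.
B-G (9): add — endpoints in different components.
A-B (10): skip — A and B already connected.
B-E (15): add — endpoints in different components.
C-H (17): add — endpoints in different components.
E-H (18): add — endpoints in different components.
F-G (20): skip — F and G already connected.
B-D (23): add — endpoints in different components.
MST edge set: {B-F, A-G, B-G, B-E, C-H, E-H, B-D}.
Of the listed edges, {B-D, B-G} are in the MST → 2.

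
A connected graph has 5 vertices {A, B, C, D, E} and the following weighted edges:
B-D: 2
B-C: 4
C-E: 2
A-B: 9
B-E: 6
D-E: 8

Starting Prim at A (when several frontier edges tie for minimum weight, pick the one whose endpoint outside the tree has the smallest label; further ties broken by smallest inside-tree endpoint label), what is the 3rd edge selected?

Prim, starting at A.
Step 1: cheapest edge leaving the tree is A-B (9); add B.
Step 2: cheapest edge leaving the tree is B-D (2); add D.
Step 3: cheapest edge leaving the tree is B-C (4); add C.
Step 4: cheapest edge leaving the tree is C-E (2); add E.
The 3rd edge added is B-C.

B-C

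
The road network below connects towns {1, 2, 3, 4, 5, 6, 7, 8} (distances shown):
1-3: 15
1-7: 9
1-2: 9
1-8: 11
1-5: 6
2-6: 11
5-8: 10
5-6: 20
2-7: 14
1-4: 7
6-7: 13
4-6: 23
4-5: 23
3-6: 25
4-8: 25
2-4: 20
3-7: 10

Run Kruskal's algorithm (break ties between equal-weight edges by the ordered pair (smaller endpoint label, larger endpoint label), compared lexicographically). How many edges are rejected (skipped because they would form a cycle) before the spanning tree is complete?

1

Kruskal's algorithm — process edges by increasing weight (ties by edge label):
1-5 (6): add — endpoints in different components.
1-4 (7): add — endpoints in different components.
1-2 (9): add — endpoints in different components.
1-7 (9): add — endpoints in different components.
3-7 (10): add — endpoints in different components.
5-8 (10): add — endpoints in different components.
1-8 (11): skip — 1 and 8 already connected.
2-6 (11): add — endpoints in different components.
Edges rejected before the tree was complete: 1.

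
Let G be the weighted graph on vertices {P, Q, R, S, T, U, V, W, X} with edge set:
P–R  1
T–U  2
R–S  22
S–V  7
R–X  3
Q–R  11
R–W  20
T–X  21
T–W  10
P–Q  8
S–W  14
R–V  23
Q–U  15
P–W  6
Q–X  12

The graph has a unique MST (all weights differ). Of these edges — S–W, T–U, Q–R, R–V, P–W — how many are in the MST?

3

Kruskal: consider edges lightest-first.
P–R (1): add — endpoints in different components.
T–U (2): add — endpoints in different components.
R–X (3): add — endpoints in different components.
P–W (6): add — endpoints in different components.
S–V (7): add — endpoints in different components.
P–Q (8): add — endpoints in different components.
T–W (10): add — endpoints in different components.
Q–R (11): skip — R and Q already connected.
Q–X (12): skip — Q and X already connected.
S–W (14): add — endpoints in different components.
MST edge set: {P–R, T–U, R–X, P–W, S–V, P–Q, T–W, S–W}.
Of the listed edges, {S–W, T–U, P–W} are in the MST → 3.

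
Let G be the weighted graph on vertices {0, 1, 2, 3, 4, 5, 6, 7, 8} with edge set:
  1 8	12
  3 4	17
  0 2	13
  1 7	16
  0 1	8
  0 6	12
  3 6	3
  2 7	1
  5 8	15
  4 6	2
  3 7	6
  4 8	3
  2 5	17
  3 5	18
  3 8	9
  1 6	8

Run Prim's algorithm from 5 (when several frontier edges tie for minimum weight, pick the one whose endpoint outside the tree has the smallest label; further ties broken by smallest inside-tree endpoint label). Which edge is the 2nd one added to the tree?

Grow the tree from 5 using Prim:
Step 1: cheapest edge leaving the tree is 5 8 (15); add 8.
Step 2: cheapest edge leaving the tree is 4 8 (3); add 4.
Step 3: cheapest edge leaving the tree is 4 6 (2); add 6.
Step 4: cheapest edge leaving the tree is 3 6 (3); add 3.
Step 5: cheapest edge leaving the tree is 3 7 (6); add 7.
Step 6: cheapest edge leaving the tree is 2 7 (1); add 2.
Step 7: cheapest edge leaving the tree is 1 6 (8); add 1.
Step 8: cheapest edge leaving the tree is 0 1 (8); add 0.
The 2nd edge added is 4 8.

4-8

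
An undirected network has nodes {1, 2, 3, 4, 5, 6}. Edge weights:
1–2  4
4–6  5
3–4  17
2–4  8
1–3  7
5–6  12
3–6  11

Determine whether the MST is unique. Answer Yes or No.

Sort edges by weight, then run Kruskal:
1–2 (4): add — endpoints in different components.
4–6 (5): add — endpoints in different components.
1–3 (7): add — endpoints in different components.
2–4 (8): add — endpoints in different components.
3–6 (11): skip — 3 and 6 already connected.
5–6 (12): add — endpoints in different components.
Every non-tree edge has weight strictly greater than the heaviest edge on the tree path between its endpoints, so the MST is unique.

Yes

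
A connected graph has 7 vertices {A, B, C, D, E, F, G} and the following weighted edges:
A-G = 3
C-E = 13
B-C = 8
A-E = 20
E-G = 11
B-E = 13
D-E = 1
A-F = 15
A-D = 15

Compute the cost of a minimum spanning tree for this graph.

51

Kruskal's algorithm — process edges by increasing weight (ties by edge label):
D-E (1): add — endpoints in different components.
A-G (3): add — endpoints in different components.
B-C (8): add — endpoints in different components.
E-G (11): add — endpoints in different components.
B-E (13): add — endpoints in different components.
C-E (13): skip — C and E already connected.
A-D (15): skip — A and D already connected.
A-F (15): add — endpoints in different components.
MST edges: D-E, A-G, B-C, E-G, B-E, A-F; total weight 1+3+8+11+13+15 = 51.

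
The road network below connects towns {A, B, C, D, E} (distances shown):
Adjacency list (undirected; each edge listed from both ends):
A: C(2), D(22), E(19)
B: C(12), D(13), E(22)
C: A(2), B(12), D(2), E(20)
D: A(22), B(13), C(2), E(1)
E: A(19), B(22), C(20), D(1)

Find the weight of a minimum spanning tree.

Kruskal: consider edges lightest-first.
D E (1): add — endpoints in different components.
A C (2): add — endpoints in different components.
C D (2): add — endpoints in different components.
B C (12): add — endpoints in different components.
MST edges: D E, A C, C D, B C; total weight 1+2+2+12 = 17.

17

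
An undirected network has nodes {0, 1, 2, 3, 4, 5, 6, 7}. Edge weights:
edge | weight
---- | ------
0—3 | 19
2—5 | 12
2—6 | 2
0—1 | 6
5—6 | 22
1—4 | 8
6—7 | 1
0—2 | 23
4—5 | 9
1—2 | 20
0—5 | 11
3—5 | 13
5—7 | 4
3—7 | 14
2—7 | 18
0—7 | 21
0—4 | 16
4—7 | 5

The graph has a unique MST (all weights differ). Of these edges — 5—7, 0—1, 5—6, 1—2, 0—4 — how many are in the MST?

Kruskal's algorithm — process edges by increasing weight (ties by edge label):
6—7 (1): add — endpoints in different components.
2—6 (2): add — endpoints in different components.
5—7 (4): add — endpoints in different components.
4—7 (5): add — endpoints in different components.
0—1 (6): add — endpoints in different components.
1—4 (8): add — endpoints in different components.
4—5 (9): skip — 4 and 5 already connected.
0—5 (11): skip — 0 and 5 already connected.
2—5 (12): skip — 2 and 5 already connected.
3—5 (13): add — endpoints in different components.
MST edge set: {6—7, 2—6, 5—7, 4—7, 0—1, 1—4, 3—5}.
Of the listed edges, {5—7, 0—1} are in the MST → 2.

2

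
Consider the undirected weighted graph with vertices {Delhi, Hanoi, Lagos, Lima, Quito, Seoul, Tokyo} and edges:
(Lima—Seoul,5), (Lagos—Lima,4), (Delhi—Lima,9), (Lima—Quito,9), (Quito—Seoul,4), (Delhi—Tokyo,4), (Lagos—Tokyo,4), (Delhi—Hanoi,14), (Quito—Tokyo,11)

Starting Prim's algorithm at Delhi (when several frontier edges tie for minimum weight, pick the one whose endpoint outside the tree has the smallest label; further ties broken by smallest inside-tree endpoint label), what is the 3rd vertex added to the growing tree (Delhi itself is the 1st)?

Lagos

Prim's algorithm from Delhi:
Step 1: frontier [Delhi—Tokyo 4, Delhi—Lima 9, Delhi—Hanoi 14] → take Delhi—Tokyo (4); add Tokyo.
Step 2: frontier [Delhi—Lima 9, Delhi—Hanoi 14, Lagos—Tokyo 4, Quito—Tokyo 11] → take Lagos—Tokyo (4); add Lagos.
Step 3: frontier [Delhi—Lima 9, Delhi—Hanoi 14, Lagos—Lima 4, Quito—Tokyo 11] → take Lagos—Lima (4); add Lima.
Step 4: frontier [Delhi—Hanoi 14, Lima—Seoul 5, Lima—Quito 9, Quito—Tokyo 11] → take Lima—Seoul (5); add Seoul.
Step 5: frontier [Delhi—Hanoi 14, Lima—Quito 9, Quito—Seoul 4, Quito—Tokyo 11] → take Quito—Seoul (4); add Quito.
Step 6: frontier [Delhi—Hanoi 14] → take Delhi—Hanoi (14); add Hanoi.
Vertex order: Delhi, Tokyo, Lagos, Lima, Seoul, Quito, Hanoi. The 3rd vertex is Lagos.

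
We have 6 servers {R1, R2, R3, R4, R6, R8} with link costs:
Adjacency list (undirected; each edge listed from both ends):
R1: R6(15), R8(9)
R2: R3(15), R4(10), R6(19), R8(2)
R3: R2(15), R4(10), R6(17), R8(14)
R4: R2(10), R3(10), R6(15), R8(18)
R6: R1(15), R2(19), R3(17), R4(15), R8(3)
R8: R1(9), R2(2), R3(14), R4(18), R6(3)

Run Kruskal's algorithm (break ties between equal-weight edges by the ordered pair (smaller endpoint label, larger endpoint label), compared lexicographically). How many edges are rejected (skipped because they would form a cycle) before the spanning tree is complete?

0

Kruskal: consider edges lightest-first.
R2 R8 (2): add — endpoints in different components.
R6 R8 (3): add — endpoints in different components.
R1 R8 (9): add — endpoints in different components.
R2 R4 (10): add — endpoints in different components.
R3 R4 (10): add — endpoints in different components.
Edges rejected before the tree was complete: 0.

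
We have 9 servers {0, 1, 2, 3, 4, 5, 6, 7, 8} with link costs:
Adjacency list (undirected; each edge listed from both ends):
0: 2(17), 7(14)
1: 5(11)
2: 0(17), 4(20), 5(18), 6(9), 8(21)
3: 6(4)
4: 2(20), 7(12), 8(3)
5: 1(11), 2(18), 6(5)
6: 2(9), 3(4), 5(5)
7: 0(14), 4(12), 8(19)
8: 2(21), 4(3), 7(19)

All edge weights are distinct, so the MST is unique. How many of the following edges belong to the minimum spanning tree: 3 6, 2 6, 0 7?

3

Sort edges by weight, then run Kruskal:
4 8 (3): add — endpoints in different components.
3 6 (4): add — endpoints in different components.
5 6 (5): add — endpoints in different components.
2 6 (9): add — endpoints in different components.
1 5 (11): add — endpoints in different components.
4 7 (12): add — endpoints in different components.
0 7 (14): add — endpoints in different components.
0 2 (17): add — endpoints in different components.
MST edge set: {4 8, 3 6, 5 6, 2 6, 1 5, 4 7, 0 7, 0 2}.
Of the listed edges, {3 6, 2 6, 0 7} are in the MST → 3.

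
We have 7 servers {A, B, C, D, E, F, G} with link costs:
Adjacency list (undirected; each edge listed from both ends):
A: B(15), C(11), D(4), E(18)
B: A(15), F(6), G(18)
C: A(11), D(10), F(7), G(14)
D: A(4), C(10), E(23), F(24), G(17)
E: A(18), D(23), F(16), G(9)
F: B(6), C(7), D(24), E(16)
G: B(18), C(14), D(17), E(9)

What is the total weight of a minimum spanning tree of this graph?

Kruskal's algorithm — process edges by increasing weight (ties by edge label):
A—D (4): add. Components now {A,D} {B} {C} {E} {F} {G}
B—F (6): add. Components now {A,D} {B,F} {C} {E} {G}
C—F (7): add. Components now {A,D} {B,C,F} {E} {G}
E—G (9): add. Components now {A,D} {B,C,F} {E,G}
C—D (10): add. Components now {A,B,C,D,F} {E,G}
A—C (11): skip — A and C already connected.
C—G (14): add. Components now {A,B,C,D,E,F,G}
MST edges: A—D, B—F, C—F, E—G, C—D, C—G; total weight 4+6+7+9+10+14 = 50.

50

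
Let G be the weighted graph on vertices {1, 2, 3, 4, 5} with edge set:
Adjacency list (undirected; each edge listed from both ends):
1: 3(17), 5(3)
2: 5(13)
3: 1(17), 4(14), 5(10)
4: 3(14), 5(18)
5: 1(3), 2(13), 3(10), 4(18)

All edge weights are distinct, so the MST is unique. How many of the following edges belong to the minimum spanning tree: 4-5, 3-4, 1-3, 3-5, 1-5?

Kruskal's algorithm — process edges by increasing weight (ties by edge label):
1-5 (3): add. Components now {1,5} {2} {3} {4}
3-5 (10): add. Components now {1,3,5} {2} {4}
2-5 (13): add. Components now {1,2,3,5} {4}
3-4 (14): add. Components now {1,2,3,4,5}
MST edge set: {1-5, 3-5, 2-5, 3-4}.
Of the listed edges, {3-4, 3-5, 1-5} are in the MST → 3.

3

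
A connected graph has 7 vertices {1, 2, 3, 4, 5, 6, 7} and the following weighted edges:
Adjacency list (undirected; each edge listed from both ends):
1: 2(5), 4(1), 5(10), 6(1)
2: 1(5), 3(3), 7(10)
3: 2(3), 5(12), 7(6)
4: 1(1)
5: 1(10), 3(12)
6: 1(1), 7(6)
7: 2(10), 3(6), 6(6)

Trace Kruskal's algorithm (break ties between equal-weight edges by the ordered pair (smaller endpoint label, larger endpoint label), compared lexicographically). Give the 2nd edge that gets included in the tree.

Kruskal: consider edges lightest-first.
1-4 (1): add. Components now {1,4} {2} {3} {5} {6} {7}
1-6 (1): add. Components now {1,4,6} {2} {3} {5} {7}
2-3 (3): add. Components now {1,4,6} {2,3} {5} {7}
1-2 (5): add. Components now {1,2,3,4,6} {5} {7}
3-7 (6): add. Components now {1,2,3,4,6,7} {5}
6-7 (6): skip — 6 and 7 already connected.
1-5 (10): add. Components now {1,2,3,4,5,6,7}
The 2nd edge added is 1-6.

1-6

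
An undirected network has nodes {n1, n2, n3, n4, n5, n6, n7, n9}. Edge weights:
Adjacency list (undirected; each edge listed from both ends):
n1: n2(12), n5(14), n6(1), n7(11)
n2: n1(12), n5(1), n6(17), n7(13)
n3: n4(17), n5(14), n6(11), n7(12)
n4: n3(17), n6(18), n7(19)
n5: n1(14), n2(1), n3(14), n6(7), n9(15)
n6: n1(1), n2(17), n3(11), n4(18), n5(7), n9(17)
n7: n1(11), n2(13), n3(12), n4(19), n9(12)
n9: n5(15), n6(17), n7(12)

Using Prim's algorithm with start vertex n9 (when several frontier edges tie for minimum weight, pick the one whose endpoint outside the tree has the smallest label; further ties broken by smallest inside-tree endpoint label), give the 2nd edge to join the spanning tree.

n1-n7

Prim, starting at n9.
Step 1: cheapest edge leaving the tree is n7-n9 (12); add n7.
Step 2: cheapest edge leaving the tree is n1-n7 (11); add n1.
Step 3: cheapest edge leaving the tree is n1-n6 (1); add n6.
Step 4: cheapest edge leaving the tree is n5-n6 (7); add n5.
Step 5: cheapest edge leaving the tree is n2-n5 (1); add n2.
Step 6: cheapest edge leaving the tree is n3-n6 (11); add n3.
Step 7: cheapest edge leaving the tree is n3-n4 (17); add n4.
The 2nd edge added is n1-n7.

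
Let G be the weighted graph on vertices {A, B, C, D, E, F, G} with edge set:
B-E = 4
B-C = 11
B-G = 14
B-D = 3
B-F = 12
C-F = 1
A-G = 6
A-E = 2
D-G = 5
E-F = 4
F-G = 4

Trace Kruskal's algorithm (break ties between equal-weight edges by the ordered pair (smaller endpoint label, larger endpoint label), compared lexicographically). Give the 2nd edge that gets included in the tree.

A-E

Kruskal's algorithm — process edges by increasing weight (ties by edge label):
C-F (1): add. Components now {A} {B} {C,F} {D} {E} {G}
A-E (2): add. Components now {A,E} {B} {C,F} {D} {G}
B-D (3): add. Components now {A,E} {B,D} {C,F} {G}
B-E (4): add. Components now {A,B,D,E} {C,F} {G}
E-F (4): add. Components now {A,B,C,D,E,F} {G}
F-G (4): add. Components now {A,B,C,D,E,F,G}
The 2nd edge added is A-E.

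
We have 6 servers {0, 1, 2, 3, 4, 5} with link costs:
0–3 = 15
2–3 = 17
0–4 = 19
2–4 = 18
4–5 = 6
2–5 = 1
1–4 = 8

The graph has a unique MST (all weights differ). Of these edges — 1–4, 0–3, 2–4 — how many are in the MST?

2

Kruskal: consider edges lightest-first.
2–5 (1): add. Components now {0} {1} {2,5} {3} {4}
4–5 (6): add. Components now {0} {1} {2,4,5} {3}
1–4 (8): add. Components now {0} {1,2,4,5} {3}
0–3 (15): add. Components now {0,3} {1,2,4,5}
2–3 (17): add. Components now {0,1,2,3,4,5}
MST edge set: {2–5, 4–5, 1–4, 0–3, 2–3}.
Of the listed edges, {1–4, 0–3} are in the MST → 2.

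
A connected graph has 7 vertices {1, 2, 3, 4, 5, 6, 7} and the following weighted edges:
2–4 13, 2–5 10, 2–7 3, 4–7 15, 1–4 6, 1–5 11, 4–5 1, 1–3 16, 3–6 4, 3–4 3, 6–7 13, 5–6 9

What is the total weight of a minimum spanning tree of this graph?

27

Prim's algorithm from 6:
Step 1: frontier [3–6 4, 5–6 9, 6–7 13] → take 3–6 (4); add 3.
Step 2: frontier [3–4 3, 1–3 16, 5–6 9, 6–7 13] → take 3–4 (3); add 4.
Step 3: frontier [1–3 16, 4–5 1, 1–4 6, 2–4 13, 4–7 15, 5–6 9, 6–7 13] → take 4–5 (1); add 5.
Step 4: frontier [1–3 16, 1–4 6, 2–4 13, 4–7 15, 2–5 10, 1–5 11, 6–7 13] → take 1–4 (6); add 1.
Step 5: frontier [2–4 13, 4–7 15, 2–5 10, 6–7 13] → take 2–5 (10); add 2.
Step 6: frontier [2–7 3, 4–7 15, 6–7 13] → take 2–7 (3); add 7.
MST edges: 3–6, 3–4, 4–5, 1–4, 2–5, 2–7; total weight 4+3+1+6+10+3 = 27.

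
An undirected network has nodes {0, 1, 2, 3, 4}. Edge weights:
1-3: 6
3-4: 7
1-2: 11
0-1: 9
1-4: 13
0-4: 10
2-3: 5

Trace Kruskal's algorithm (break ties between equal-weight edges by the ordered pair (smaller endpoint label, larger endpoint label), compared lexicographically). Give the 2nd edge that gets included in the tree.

1-3

Kruskal: consider edges lightest-first.
2-3 (5): add. Components now {0} {1} {2,3} {4}
1-3 (6): add. Components now {0} {1,2,3} {4}
3-4 (7): add. Components now {0} {1,2,3,4}
0-1 (9): add. Components now {0,1,2,3,4}
The 2nd edge added is 1-3.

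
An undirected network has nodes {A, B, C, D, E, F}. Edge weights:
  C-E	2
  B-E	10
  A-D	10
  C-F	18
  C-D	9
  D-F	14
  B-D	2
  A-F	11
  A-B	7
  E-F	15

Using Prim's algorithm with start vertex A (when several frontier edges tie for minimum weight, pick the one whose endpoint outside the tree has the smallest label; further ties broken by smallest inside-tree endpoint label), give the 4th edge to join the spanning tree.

C-E

Grow the tree from A using Prim:
Step 1: frontier [A-B 7, A-D 10, A-F 11] → take A-B (7); add B.
Step 2: frontier [A-D 10, A-F 11, B-D 2, B-E 10] → take B-D (2); add D.
Step 3: frontier [A-F 11, B-E 10, C-D 9, D-F 14] → take C-D (9); add C.
Step 4: frontier [A-F 11, B-E 10, C-E 2, C-F 18, D-F 14] → take C-E (2); add E.
Step 5: frontier [A-F 11, C-F 18, D-F 14, E-F 15] → take A-F (11); add F.
The 4th edge added is C-E.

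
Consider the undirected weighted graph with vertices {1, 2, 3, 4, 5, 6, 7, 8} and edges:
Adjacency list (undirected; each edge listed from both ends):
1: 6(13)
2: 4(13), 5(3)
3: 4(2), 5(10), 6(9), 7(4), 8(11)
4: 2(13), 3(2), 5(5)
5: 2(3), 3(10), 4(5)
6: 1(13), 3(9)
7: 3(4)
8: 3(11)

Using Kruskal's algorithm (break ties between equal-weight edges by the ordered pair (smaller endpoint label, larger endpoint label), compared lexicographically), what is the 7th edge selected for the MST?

Kruskal's algorithm — process edges by increasing weight (ties by edge label):
3–4 (2): add — endpoints in different components.
2–5 (3): add — endpoints in different components.
3–7 (4): add — endpoints in different components.
4–5 (5): add — endpoints in different components.
3–6 (9): add — endpoints in different components.
3–5 (10): skip — 3 and 5 already connected.
3–8 (11): add — endpoints in different components.
1–6 (13): add — endpoints in different components.
The 7th edge added is 1–6.

1-6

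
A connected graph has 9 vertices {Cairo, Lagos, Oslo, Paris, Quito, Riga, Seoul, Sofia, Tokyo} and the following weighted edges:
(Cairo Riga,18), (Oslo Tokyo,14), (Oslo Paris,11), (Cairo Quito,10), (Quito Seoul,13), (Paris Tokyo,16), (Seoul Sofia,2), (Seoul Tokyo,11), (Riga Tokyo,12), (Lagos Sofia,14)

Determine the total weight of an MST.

87

Grow the tree from Quito using Prim:
Step 1: frontier [Cairo Quito 10, Quito Seoul 13] → take Cairo Quito (10); add Cairo.
Step 2: frontier [Cairo Riga 18, Quito Seoul 13] → take Quito Seoul (13); add Seoul.
Step 3: frontier [Cairo Riga 18, Seoul Sofia 2, Seoul Tokyo 11] → take Seoul Sofia (2); add Sofia.
Step 4: frontier [Cairo Riga 18, Seoul Tokyo 11, Lagos Sofia 14] → take Seoul Tokyo (11); add Tokyo.
Step 5: frontier [Cairo Riga 18, Lagos Sofia 14, Riga Tokyo 12, Oslo Tokyo 14, Paris Tokyo 16] → take Riga Tokyo (12); add Riga.
Step 6: frontier [Lagos Sofia 14, Oslo Tokyo 14, Paris Tokyo 16] → take Lagos Sofia (14); add Lagos.
Step 7: frontier [Oslo Tokyo 14, Paris Tokyo 16] → take Oslo Tokyo (14); add Oslo.
Step 8: frontier [Oslo Paris 11, Paris Tokyo 16] → take Oslo Paris (11); add Paris.
MST edges: Cairo Quito, Quito Seoul, Seoul Sofia, Seoul Tokyo, Riga Tokyo, Lagos Sofia, Oslo Tokyo, Oslo Paris; total weight 10+13+2+11+12+14+14+11 = 87.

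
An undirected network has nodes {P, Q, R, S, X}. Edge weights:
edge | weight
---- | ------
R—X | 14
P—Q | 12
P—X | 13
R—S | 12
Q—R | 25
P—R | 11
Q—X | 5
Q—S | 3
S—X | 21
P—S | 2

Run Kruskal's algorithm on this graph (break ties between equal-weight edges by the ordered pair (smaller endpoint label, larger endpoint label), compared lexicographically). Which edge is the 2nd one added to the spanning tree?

Sort edges by weight, then run Kruskal:
P—S (2): add — endpoints in different components.
Q—S (3): add — endpoints in different components.
Q—X (5): add — endpoints in different components.
P—R (11): add — endpoints in different components.
The 2nd edge added is Q—S.

Q-S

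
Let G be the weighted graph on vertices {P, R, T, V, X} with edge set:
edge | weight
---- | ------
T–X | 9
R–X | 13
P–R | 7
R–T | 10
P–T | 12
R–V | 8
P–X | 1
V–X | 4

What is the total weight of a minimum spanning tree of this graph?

Prim's algorithm from P:
Step 1: cheapest edge leaving the tree is P–X (1); add X.
Step 2: cheapest edge leaving the tree is V–X (4); add V.
Step 3: cheapest edge leaving the tree is P–R (7); add R.
Step 4: cheapest edge leaving the tree is T–X (9); add T.
MST edges: P–X, V–X, P–R, T–X; total weight 1+4+7+9 = 21.

21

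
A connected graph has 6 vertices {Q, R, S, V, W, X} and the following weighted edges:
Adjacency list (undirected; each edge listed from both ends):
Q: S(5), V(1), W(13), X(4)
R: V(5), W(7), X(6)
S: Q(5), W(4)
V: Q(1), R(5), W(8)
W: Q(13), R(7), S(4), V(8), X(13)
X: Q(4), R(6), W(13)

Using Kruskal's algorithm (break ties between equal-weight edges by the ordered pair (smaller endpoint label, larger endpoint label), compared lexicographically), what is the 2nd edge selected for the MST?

Q-X

Sort edges by weight, then run Kruskal:
Q—V (1): add. Components now {S} {Q,V} {X} {W} {R}
Q—X (4): add. Components now {S} {Q,V,X} {W} {R}
S—W (4): add. Components now {S,W} {Q,V,X} {R}
Q—S (5): add. Components now {Q,S,V,W,X} {R}
R—V (5): add. Components now {Q,R,S,V,W,X}
The 2nd edge added is Q—X.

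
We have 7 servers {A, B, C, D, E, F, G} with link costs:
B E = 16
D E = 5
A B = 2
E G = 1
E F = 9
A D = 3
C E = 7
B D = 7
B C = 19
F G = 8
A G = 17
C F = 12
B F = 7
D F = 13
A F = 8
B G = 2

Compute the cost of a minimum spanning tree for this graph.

22

Sort edges by weight, then run Kruskal:
E G (1): add — endpoints in different components.
A B (2): add — endpoints in different components.
B G (2): add — endpoints in different components.
A D (3): add — endpoints in different components.
D E (5): skip — D and E already connected.
B D (7): skip — B and D already connected.
B F (7): add — endpoints in different components.
C E (7): add — endpoints in different components.
MST edges: E G, A B, B G, A D, B F, C E; total weight 1+2+2+3+7+7 = 22.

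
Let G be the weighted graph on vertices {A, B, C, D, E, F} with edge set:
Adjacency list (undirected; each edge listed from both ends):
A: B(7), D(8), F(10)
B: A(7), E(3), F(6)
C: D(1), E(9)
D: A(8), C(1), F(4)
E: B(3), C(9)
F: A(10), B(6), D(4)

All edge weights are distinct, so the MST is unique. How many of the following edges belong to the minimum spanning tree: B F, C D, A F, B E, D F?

4

Sort edges by weight, then run Kruskal:
C D (1): add. Components now {A} {B} {C,D} {E} {F}
B E (3): add. Components now {A} {B,E} {C,D} {F}
D F (4): add. Components now {A} {B,E} {C,D,F}
B F (6): add. Components now {A} {B,C,D,E,F}
A B (7): add. Components now {A,B,C,D,E,F}
MST edge set: {C D, B E, D F, B F, A B}.
Of the listed edges, {B F, C D, B E, D F} are in the MST → 4.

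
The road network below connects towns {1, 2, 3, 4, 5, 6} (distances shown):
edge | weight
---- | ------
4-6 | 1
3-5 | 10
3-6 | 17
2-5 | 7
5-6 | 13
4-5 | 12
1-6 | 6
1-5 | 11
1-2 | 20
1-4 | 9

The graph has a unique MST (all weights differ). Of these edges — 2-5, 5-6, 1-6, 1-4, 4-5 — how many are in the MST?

2

Kruskal: consider edges lightest-first.
4-6 (1): add — endpoints in different components.
1-6 (6): add — endpoints in different components.
2-5 (7): add — endpoints in different components.
1-4 (9): skip — 1 and 4 already connected.
3-5 (10): add — endpoints in different components.
1-5 (11): add — endpoints in different components.
MST edge set: {4-6, 1-6, 2-5, 3-5, 1-5}.
Of the listed edges, {2-5, 1-6} are in the MST → 2.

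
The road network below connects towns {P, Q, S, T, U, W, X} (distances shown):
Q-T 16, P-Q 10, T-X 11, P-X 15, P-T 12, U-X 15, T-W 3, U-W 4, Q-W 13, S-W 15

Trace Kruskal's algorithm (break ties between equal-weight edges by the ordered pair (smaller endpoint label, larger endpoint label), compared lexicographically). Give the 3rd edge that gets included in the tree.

Kruskal: consider edges lightest-first.
T-W (3): add — endpoints in different components.
U-W (4): add — endpoints in different components.
P-Q (10): add — endpoints in different components.
T-X (11): add — endpoints in different components.
P-T (12): add — endpoints in different components.
Q-W (13): skip — Q and W already connected.
P-X (15): skip — P and X already connected.
S-W (15): add — endpoints in different components.
The 3rd edge added is P-Q.

P-Q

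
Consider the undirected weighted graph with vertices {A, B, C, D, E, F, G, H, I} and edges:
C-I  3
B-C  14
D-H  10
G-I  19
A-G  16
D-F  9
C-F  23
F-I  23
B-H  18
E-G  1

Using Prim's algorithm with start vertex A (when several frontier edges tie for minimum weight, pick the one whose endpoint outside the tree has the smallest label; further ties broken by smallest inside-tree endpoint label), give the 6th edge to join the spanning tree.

B-H

Prim, starting at A.
Step 1: cheapest edge leaving the tree is A-G (16); add G.
Step 2: cheapest edge leaving the tree is E-G (1); add E.
Step 3: cheapest edge leaving the tree is G-I (19); add I.
Step 4: cheapest edge leaving the tree is C-I (3); add C.
Step 5: cheapest edge leaving the tree is B-C (14); add B.
Step 6: cheapest edge leaving the tree is B-H (18); add H.
Step 7: cheapest edge leaving the tree is D-H (10); add D.
Step 8: cheapest edge leaving the tree is D-F (9); add F.
The 6th edge added is B-H.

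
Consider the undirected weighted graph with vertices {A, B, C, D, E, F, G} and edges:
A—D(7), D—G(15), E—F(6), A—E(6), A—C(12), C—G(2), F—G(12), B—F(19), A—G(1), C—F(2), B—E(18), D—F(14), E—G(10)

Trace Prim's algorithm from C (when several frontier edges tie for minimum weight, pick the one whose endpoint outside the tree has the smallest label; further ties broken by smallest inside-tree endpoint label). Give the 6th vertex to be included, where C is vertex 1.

D

Grow the tree from C using Prim:
Step 1: cheapest edge leaving the tree is C—F (2); add F.
Step 2: cheapest edge leaving the tree is C—G (2); add G.
Step 3: cheapest edge leaving the tree is A—G (1); add A.
Step 4: cheapest edge leaving the tree is A—E (6); add E.
Step 5: cheapest edge leaving the tree is A—D (7); add D.
Step 6: cheapest edge leaving the tree is B—E (18); add B.
Vertex order: C, F, G, A, E, D, B. The 6th vertex is D.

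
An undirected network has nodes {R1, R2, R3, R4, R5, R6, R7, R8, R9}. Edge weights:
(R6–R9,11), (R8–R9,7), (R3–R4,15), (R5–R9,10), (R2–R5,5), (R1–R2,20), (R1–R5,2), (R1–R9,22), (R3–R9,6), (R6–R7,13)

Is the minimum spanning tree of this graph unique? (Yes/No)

Yes

Kruskal's algorithm — process edges by increasing weight (ties by edge label):
R1–R5 (2): add — endpoints in different components.
R2–R5 (5): add — endpoints in different components.
R3–R9 (6): add — endpoints in different components.
R8–R9 (7): add — endpoints in different components.
R5–R9 (10): add — endpoints in different components.
R6–R9 (11): add — endpoints in different components.
R6–R7 (13): add — endpoints in different components.
R3–R4 (15): add — endpoints in different components.
Every non-tree edge has weight strictly greater than the heaviest edge on the tree path between its endpoints, so the MST is unique.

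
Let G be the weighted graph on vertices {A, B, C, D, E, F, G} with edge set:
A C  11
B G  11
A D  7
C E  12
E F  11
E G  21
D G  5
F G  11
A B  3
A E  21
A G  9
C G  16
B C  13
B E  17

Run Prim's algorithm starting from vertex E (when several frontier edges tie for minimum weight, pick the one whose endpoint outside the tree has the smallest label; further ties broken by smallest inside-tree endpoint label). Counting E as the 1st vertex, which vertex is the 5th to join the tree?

A

Prim, starting at E.
Step 1: frontier [E F 11, C E 12, B E 17, A E 21, E G 21] → take E F (11); add F.
Step 2: frontier [C E 12, B E 17, A E 21, E G 21, F G 11] → take F G (11); add G.
Step 3: frontier [C E 12, B E 17, A E 21, D G 5, A G 9, B G 11, C G 16] → take D G (5); add D.
Step 4: frontier [A D 7, C E 12, B E 17, A E 21, A G 9, B G 11, C G 16] → take A D (7); add A.
Step 5: frontier [A B 3, A C 11, C E 12, B E 17, B G 11, C G 16] → take A B (3); add B.
Step 6: frontier [A C 11, B C 13, C E 12, C G 16] → take A C (11); add C.
Vertex order: E, F, G, D, A, B, C. The 5th vertex is A.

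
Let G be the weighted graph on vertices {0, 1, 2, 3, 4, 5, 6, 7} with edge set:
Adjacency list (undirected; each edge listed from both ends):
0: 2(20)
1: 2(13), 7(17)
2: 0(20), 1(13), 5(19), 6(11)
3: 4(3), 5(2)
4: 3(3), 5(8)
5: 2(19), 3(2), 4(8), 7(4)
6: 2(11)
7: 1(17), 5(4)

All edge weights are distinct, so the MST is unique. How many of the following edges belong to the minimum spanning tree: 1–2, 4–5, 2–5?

Kruskal's algorithm — process edges by increasing weight (ties by edge label):
3–5 (2): add — endpoints in different components.
3–4 (3): add — endpoints in different components.
5–7 (4): add — endpoints in different components.
4–5 (8): skip — 4 and 5 already connected.
2–6 (11): add — endpoints in different components.
1–2 (13): add — endpoints in different components.
1–7 (17): add — endpoints in different components.
2–5 (19): skip — 2 and 5 already connected.
0–2 (20): add — endpoints in different components.
MST edge set: {3–5, 3–4, 5–7, 2–6, 1–2, 1–7, 0–2}.
Of the listed edges, {1–2} are in the MST → 1.

1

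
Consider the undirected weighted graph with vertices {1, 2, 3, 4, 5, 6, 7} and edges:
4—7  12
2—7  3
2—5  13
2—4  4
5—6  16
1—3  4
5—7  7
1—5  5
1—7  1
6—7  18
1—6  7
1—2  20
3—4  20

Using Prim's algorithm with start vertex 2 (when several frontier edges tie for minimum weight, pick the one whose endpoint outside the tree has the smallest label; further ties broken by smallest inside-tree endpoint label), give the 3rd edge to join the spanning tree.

1-3

Prim's algorithm from 2:
Step 1: frontier [2—7 3, 2—4 4, 2—5 13, 1—2 20] → take 2—7 (3); add 7.
Step 2: frontier [2—4 4, 2—5 13, 1—2 20, 1—7 1, 5—7 7, 4—7 12, 6—7 18] → take 1—7 (1); add 1.
Step 3: frontier [1—3 4, 1—5 5, 1—6 7, 2—4 4, 2—5 13, 5—7 7, 4—7 12, 6—7 18] → take 1—3 (4); add 3.
Step 4: frontier [1—5 5, 1—6 7, 2—4 4, 2—5 13, 3—4 20, 5—7 7, 4—7 12, 6—7 18] → take 2—4 (4); add 4.
Step 5: frontier [1—5 5, 1—6 7, 2—5 13, 5—7 7, 6—7 18] → take 1—5 (5); add 5.
Step 6: frontier [1—6 7, 5—6 16, 6—7 18] → take 1—6 (7); add 6.
The 3rd edge added is 1—3.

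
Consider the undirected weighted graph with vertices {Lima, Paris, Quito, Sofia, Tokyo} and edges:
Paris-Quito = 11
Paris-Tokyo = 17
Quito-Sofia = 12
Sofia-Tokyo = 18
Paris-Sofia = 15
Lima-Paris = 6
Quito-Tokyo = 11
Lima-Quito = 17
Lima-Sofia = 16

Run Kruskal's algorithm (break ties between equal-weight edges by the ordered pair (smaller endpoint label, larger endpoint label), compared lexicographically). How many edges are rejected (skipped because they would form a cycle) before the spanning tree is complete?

0

Sort edges by weight, then run Kruskal:
Lima-Paris (6): add — endpoints in different components.
Paris-Quito (11): add — endpoints in different components.
Quito-Tokyo (11): add — endpoints in different components.
Quito-Sofia (12): add — endpoints in different components.
Edges rejected before the tree was complete: 0.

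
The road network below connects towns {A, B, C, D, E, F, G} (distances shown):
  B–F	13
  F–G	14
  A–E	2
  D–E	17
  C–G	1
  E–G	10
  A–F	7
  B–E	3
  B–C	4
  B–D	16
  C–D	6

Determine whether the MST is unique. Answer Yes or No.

Yes

Sort edges by weight, then run Kruskal:
C–G (1): add. Components now {A} {B} {C,G} {D} {E} {F}
A–E (2): add. Components now {A,E} {B} {C,G} {D} {F}
B–E (3): add. Components now {A,B,E} {C,G} {D} {F}
B–C (4): add. Components now {A,B,C,E,G} {D} {F}
C–D (6): add. Components now {A,B,C,D,E,G} {F}
A–F (7): add. Components now {A,B,C,D,E,F,G}
Every non-tree edge has weight strictly greater than the heaviest edge on the tree path between its endpoints, so the MST is unique.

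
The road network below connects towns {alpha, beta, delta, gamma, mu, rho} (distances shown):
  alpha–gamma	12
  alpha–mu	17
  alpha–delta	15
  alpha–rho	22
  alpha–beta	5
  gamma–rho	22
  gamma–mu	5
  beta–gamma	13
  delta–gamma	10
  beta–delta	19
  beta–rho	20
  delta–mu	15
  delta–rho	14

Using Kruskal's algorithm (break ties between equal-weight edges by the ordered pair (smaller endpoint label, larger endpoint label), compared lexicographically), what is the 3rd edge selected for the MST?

delta-gamma

Kruskal: consider edges lightest-first.
alpha–beta (5): add. Components now {gamma} {rho} {alpha,beta} {delta} {mu}
gamma–mu (5): add. Components now {gamma,mu} {rho} {alpha,beta} {delta}
delta–gamma (10): add. Components now {delta,gamma,mu} {rho} {alpha,beta}
alpha–gamma (12): add. Components now {alpha,beta,delta,gamma,mu} {rho}
beta–gamma (13): skip — gamma and beta already connected.
delta–rho (14): add. Components now {alpha,beta,delta,gamma,mu,rho}
The 3rd edge added is delta–gamma.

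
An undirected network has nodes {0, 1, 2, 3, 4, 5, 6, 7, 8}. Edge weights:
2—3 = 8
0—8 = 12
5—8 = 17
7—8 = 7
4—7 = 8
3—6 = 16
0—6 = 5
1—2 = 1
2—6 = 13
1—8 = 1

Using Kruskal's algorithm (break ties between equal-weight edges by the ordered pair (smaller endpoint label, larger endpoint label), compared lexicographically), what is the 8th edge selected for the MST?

Sort edges by weight, then run Kruskal:
1—2 (1): add — endpoints in different components.
1—8 (1): add — endpoints in different components.
0—6 (5): add — endpoints in different components.
7—8 (7): add — endpoints in different components.
2—3 (8): add — endpoints in different components.
4—7 (8): add — endpoints in different components.
0—8 (12): add — endpoints in different components.
2—6 (13): skip — 2 and 6 already connected.
3—6 (16): skip — 3 and 6 already connected.
5—8 (17): add — endpoints in different components.
The 8th edge added is 5—8.

5-8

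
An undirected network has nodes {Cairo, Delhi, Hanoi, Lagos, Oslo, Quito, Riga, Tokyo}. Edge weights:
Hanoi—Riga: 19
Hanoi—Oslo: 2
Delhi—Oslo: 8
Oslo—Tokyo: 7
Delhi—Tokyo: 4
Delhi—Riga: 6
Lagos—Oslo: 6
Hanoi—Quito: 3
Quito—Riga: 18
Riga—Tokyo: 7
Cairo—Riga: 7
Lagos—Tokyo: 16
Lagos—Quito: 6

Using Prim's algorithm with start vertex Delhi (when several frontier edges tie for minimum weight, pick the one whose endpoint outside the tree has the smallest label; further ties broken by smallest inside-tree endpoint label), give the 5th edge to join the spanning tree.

Hanoi-Oslo

Prim, starting at Delhi.
Step 1: frontier [Delhi—Tokyo 4, Delhi—Riga 6, Delhi—Oslo 8] → take Delhi—Tokyo (4); add Tokyo.
Step 2: frontier [Delhi—Riga 6, Delhi—Oslo 8, Oslo—Tokyo 7, Riga—Tokyo 7, Lagos—Tokyo 16] → take Delhi—Riga (6); add Riga.
Step 3: frontier [Delhi—Oslo 8, Cairo—Riga 7, Quito—Riga 18, Hanoi—Riga 19, Oslo—Tokyo 7, Lagos—Tokyo 16] → take Cairo—Riga (7); add Cairo.
Step 4: frontier [Delhi—Oslo 8, Quito—Riga 18, Hanoi—Riga 19, Oslo—Tokyo 7, Lagos—Tokyo 16] → take Oslo—Tokyo (7); add Oslo.
Step 5: frontier [Hanoi—Oslo 2, Lagos—Oslo 6, Quito—Riga 18, Hanoi—Riga 19, Lagos—Tokyo 16] → take Hanoi—Oslo (2); add Hanoi.
Step 6: frontier [Hanoi—Quito 3, Lagos—Oslo 6, Quito—Riga 18, Lagos—Tokyo 16] → take Hanoi—Quito (3); add Quito.
Step 7: frontier [Lagos—Oslo 6, Lagos—Quito 6, Lagos—Tokyo 16] → take Lagos—Oslo (6); add Lagos.
The 5th edge added is Hanoi—Oslo.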